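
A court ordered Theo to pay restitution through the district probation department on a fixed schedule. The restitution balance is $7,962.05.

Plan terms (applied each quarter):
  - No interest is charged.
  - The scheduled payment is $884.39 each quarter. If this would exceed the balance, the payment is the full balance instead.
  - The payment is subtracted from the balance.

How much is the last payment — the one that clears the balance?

$2.54

Quarter 1: opening $7,962.05; payment $884.39; balance $7,077.66
Quarter 2: opening $7,077.66; payment $884.39; balance $6,193.27
Quarter 3: opening $6,193.27; payment $884.39; balance $5,308.88
Quarter 4: opening $5,308.88; payment $884.39; balance $4,424.49
Quarter 5: opening $4,424.49; payment $884.39; balance $3,540.10
Quarter 6: opening $3,540.10; payment $884.39; balance $2,655.71
Quarter 7: opening $2,655.71; payment $884.39; balance $1,771.32
Quarter 8: opening $1,771.32; payment $884.39; balance $886.93
Quarter 9: opening $886.93; payment $884.39; balance $2.54
Quarter 10: opening $2.54; payment $2.54; balance $0.00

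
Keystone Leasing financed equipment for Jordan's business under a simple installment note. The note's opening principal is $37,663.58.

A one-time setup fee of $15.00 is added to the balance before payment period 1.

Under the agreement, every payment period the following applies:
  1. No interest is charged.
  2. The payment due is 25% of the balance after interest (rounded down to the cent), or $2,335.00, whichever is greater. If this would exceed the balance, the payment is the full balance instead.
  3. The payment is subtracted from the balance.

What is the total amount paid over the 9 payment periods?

Payment period 1: $37,678.58 − $9,419.64 → $28,258.94
Payment period 2: $28,258.94 − $7,064.73 → $21,194.21
Payment period 3: $21,194.21 − $5,298.55 → $15,895.66
Payment period 4: $15,895.66 − $3,973.91 → $11,921.75
Payment period 5: $11,921.75 − $2,980.43 → $8,941.32
Payment period 6: $8,941.32 − $2,335.00 → $6,606.32
Payment period 7: $6,606.32 − $2,335.00 → $4,271.32
Payment period 8: $4,271.32 − $2,335.00 → $1,936.32
Payment period 9: $1,936.32 − $1,936.32 → $0.00
Total paid: $37,678.58

$37,678.58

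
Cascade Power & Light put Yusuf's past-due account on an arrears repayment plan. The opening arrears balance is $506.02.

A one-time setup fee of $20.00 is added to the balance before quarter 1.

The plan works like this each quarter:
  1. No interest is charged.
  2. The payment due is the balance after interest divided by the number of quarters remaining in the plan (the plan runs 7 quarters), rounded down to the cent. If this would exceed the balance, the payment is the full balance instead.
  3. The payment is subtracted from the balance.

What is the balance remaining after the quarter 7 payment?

$0.00

Quarter 1: opening $526.02; payment $75.14; balance $450.88
Quarter 2: opening $450.88; payment $75.14; balance $375.74
Quarter 3: opening $375.74; payment $75.14; balance $300.60
Quarter 4: opening $300.60; payment $75.15; balance $225.45
Quarter 5: opening $225.45; payment $75.15; balance $150.30
Quarter 6: opening $150.30; payment $75.15; balance $75.15
Quarter 7: opening $75.15; payment $75.15; balance $0.00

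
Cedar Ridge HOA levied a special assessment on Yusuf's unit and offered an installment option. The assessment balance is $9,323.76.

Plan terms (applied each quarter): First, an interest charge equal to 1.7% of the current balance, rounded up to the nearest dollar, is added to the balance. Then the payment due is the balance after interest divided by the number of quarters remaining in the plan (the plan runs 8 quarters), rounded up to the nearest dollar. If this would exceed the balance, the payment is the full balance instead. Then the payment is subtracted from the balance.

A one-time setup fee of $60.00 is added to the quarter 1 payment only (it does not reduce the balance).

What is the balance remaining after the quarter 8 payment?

$0.00

Quarter 1: $9,323.76 +$159.00 interest = $9,482.76; pay $1,186.00 (+ $60.00 fee) → $8,296.76
Quarter 2: $8,296.76 +$142.00 interest = $8,438.76; pay $1,206.00 → $7,232.76
Quarter 3: $7,232.76 +$123.00 interest = $7,355.76; pay $1,226.00 → $6,129.76
Quarter 4: $6,129.76 +$105.00 interest = $6,234.76; pay $1,247.00 → $4,987.76
Quarter 5: $4,987.76 +$85.00 interest = $5,072.76; pay $1,269.00 → $3,803.76
Quarter 6: $3,803.76 +$65.00 interest = $3,868.76; pay $1,290.00 → $2,578.76
Quarter 7: $2,578.76 +$44.00 interest = $2,622.76; pay $1,312.00 → $1,310.76
Quarter 8: $1,310.76 +$23.00 interest = $1,333.76; pay $1,333.76 → $0.00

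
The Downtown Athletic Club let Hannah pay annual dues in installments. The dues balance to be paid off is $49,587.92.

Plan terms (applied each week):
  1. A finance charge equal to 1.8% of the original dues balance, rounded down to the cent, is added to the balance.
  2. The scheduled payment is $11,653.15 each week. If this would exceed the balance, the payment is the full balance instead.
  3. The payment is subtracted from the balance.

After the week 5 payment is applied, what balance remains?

Week 1: $49,587.92 +$892.58 interest = $50,480.50; pay $11,653.15 → $38,827.35
Week 2: $38,827.35 +$892.58 interest = $39,719.93; pay $11,653.15 → $28,066.78
Week 3: $28,066.78 +$892.58 interest = $28,959.36; pay $11,653.15 → $17,306.21
Week 4: $17,306.21 +$892.58 interest = $18,198.79; pay $11,653.15 → $6,545.64
Week 5: $6,545.64 +$892.58 interest = $7,438.22; pay $7,438.22 → $0.00

$0.00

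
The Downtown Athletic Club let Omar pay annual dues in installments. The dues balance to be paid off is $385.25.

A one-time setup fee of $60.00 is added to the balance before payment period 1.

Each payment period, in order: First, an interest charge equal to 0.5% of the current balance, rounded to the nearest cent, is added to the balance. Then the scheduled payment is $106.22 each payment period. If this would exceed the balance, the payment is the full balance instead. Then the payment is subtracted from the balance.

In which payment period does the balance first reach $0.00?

5

Payment period 1: opening $445.25; interest $2.23 → $447.48; payment $106.22; balance $341.26
Payment period 2: opening $341.26; interest $1.71 → $342.97; payment $106.22; balance $236.75
Payment period 3: opening $236.75; interest $1.18 → $237.93; payment $106.22; balance $131.71
Payment period 4: opening $131.71; interest $0.66 → $132.37; payment $106.22; balance $26.15
Payment period 5: opening $26.15; interest $0.13 → $26.28; payment $26.28; balance $0.00
Balance reaches $0.00 in payment period 5.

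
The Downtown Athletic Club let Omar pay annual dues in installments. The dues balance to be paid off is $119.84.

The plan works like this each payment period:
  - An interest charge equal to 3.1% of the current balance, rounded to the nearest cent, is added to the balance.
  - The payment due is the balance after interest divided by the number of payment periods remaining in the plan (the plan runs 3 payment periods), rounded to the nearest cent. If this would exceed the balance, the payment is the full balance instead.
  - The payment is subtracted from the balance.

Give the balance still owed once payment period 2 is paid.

$42.46

# | Opening | Interest | Payment | End bal
1 | $119.84 | $3.72 | $41.19 | $82.37
2 | $82.37 | $2.55 | $42.46 | $42.46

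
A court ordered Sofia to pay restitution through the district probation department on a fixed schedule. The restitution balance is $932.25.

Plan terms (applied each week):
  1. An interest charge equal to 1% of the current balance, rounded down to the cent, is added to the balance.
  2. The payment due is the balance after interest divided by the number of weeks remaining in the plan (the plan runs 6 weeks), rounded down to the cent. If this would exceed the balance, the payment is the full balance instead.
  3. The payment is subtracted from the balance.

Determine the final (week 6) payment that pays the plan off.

$164.94

Week 1: $932.25 +$9.32 interest = $941.57; pay $156.92 → $784.65
Week 2: $784.65 +$7.84 interest = $792.49; pay $158.49 → $634.00
Week 3: $634.00 +$6.34 interest = $640.34; pay $160.08 → $480.26
Week 4: $480.26 +$4.80 interest = $485.06; pay $161.68 → $323.38
Week 5: $323.38 +$3.23 interest = $326.61; pay $163.30 → $163.31
Week 6: $163.31 +$1.63 interest = $164.94; pay $164.94 → $0.00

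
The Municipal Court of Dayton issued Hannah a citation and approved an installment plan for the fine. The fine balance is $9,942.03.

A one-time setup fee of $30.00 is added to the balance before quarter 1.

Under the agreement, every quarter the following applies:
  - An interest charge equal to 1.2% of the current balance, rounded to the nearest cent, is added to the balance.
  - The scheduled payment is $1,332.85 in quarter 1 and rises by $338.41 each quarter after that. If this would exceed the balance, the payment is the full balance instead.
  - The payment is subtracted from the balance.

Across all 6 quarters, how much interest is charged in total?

$414.13

Quarter 1: opening $9,972.03; interest $119.66 → $10,091.69; payment $1,332.85; balance $8,758.84
Quarter 2: opening $8,758.84; interest $105.11 → $8,863.95; payment $1,671.26; balance $7,192.69
Quarter 3: opening $7,192.69; interest $86.31 → $7,279.00; payment $2,009.67; balance $5,269.33
Quarter 4: opening $5,269.33; interest $63.23 → $5,332.56; payment $2,348.08; balance $2,984.48
Quarter 5: opening $2,984.48; interest $35.81 → $3,020.29; payment $2,686.49; balance $333.80
Quarter 6: opening $333.80; interest $4.01 → $337.81; payment $337.81; balance $0.00
Total interest: $119.66 + $105.11 + $86.31 + $63.23 + $35.81 + $4.01 = $414.13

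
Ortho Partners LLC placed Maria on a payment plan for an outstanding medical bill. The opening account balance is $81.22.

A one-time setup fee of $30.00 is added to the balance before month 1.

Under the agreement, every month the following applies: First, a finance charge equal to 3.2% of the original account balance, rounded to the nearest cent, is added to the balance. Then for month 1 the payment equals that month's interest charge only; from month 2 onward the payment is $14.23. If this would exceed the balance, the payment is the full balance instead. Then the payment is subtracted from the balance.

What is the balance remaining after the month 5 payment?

$64.70

Month 1: $111.22 +$2.60 interest = $113.82; pay $2.60 → $111.22
Month 2: $111.22 +$2.60 interest = $113.82; pay $14.23 → $99.59
Month 3: $99.59 +$2.60 interest = $102.19; pay $14.23 → $87.96
Month 4: $87.96 +$2.60 interest = $90.56; pay $14.23 → $76.33
Month 5: $76.33 +$2.60 interest = $78.93; pay $14.23 → $64.70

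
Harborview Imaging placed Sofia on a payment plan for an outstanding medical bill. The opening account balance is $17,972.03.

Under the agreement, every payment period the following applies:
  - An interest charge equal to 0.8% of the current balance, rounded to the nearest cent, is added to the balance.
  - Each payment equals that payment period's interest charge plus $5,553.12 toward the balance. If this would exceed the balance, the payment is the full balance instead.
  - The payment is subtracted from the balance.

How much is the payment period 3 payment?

$5,608.05

Payment period 1: opening $17,972.03; interest $143.78 → $18,115.81; payment $5,696.90; balance $12,418.91
Payment period 2: opening $12,418.91; interest $99.35 → $12,518.26; payment $5,652.47; balance $6,865.79
Payment period 3: opening $6,865.79; interest $54.93 → $6,920.72; payment $5,608.05; balance $1,312.67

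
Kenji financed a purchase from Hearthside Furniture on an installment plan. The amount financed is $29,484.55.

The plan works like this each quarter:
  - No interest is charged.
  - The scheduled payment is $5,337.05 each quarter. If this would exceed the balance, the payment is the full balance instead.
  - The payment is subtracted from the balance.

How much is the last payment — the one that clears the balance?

$2,799.30

Quarter 1: opening $29,484.55; payment $5,337.05; balance $24,147.50
Quarter 2: opening $24,147.50; payment $5,337.05; balance $18,810.45
Quarter 3: opening $18,810.45; payment $5,337.05; balance $13,473.40
Quarter 4: opening $13,473.40; payment $5,337.05; balance $8,136.35
Quarter 5: opening $8,136.35; payment $5,337.05; balance $2,799.30
Quarter 6: opening $2,799.30; payment $2,799.30; balance $0.00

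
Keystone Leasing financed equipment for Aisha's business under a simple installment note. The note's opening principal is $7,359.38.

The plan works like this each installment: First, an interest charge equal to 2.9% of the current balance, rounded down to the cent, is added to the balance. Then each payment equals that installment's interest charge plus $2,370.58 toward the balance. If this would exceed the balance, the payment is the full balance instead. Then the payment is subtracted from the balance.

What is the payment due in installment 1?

Installment 1: $7,359.38 +$213.42 interest = $7,572.80; pay $2,584.00 → $4,988.80

$2,584.00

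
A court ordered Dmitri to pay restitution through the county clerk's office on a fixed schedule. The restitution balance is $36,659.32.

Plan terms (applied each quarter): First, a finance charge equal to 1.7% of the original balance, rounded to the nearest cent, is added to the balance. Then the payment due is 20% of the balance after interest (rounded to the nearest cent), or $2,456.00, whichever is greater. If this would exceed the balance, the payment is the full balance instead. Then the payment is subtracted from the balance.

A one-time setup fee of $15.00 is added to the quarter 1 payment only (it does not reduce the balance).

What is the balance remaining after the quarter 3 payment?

Quarter 1: opening $36,659.32; interest $623.21 → $37,282.53; payment $7,456.51 (+ $15.00 fee); balance $29,826.02
Quarter 2: opening $29,826.02; interest $623.21 → $30,449.23; payment $6,089.85; balance $24,359.38
Quarter 3: opening $24,359.38; interest $623.21 → $24,982.59; payment $4,996.52; balance $19,986.07

$19,986.07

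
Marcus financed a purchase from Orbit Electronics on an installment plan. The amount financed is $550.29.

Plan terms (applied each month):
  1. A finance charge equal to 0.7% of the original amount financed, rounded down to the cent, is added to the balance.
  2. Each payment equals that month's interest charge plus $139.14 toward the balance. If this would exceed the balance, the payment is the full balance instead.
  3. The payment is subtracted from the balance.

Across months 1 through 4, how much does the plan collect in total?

$565.69

Month 1: $550.29 +$3.85 interest = $554.14; pay $142.99 → $411.15
Month 2: $411.15 +$3.85 interest = $415.00; pay $142.99 → $272.01
Month 3: $272.01 +$3.85 interest = $275.86; pay $142.99 → $132.87
Month 4: $132.87 +$3.85 interest = $136.72; pay $136.72 → $0.00
Total paid: $565.69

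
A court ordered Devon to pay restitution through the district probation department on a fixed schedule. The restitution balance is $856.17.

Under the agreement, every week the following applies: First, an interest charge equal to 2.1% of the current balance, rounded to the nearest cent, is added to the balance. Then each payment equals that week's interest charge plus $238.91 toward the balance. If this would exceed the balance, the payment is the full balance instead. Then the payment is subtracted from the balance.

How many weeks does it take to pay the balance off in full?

4

Week 1: opening $856.17; interest $17.98 → $874.15; payment $256.89; balance $617.26
Week 2: opening $617.26; interest $12.96 → $630.22; payment $251.87; balance $378.35
Week 3: opening $378.35; interest $7.95 → $386.30; payment $246.86; balance $139.44
Week 4: opening $139.44; interest $2.93 → $142.37; payment $142.37; balance $0.00
Balance reaches $0.00 in week 4.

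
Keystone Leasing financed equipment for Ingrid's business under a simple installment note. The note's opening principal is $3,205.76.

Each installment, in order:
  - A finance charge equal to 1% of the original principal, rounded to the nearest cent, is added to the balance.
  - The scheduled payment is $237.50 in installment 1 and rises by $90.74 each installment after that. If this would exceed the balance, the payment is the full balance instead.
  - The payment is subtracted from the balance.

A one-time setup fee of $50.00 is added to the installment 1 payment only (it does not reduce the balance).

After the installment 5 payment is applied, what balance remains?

Installment 1: opening $3,205.76; interest $32.06 → $3,237.82; payment $237.50 (+ $50.00 fee); balance $3,000.32
Installment 2: opening $3,000.32; interest $32.06 → $3,032.38; payment $328.24; balance $2,704.14
Installment 3: opening $2,704.14; interest $32.06 → $2,736.20; payment $418.98; balance $2,317.22
Installment 4: opening $2,317.22; interest $32.06 → $2,349.28; payment $509.72; balance $1,839.56
Installment 5: opening $1,839.56; interest $32.06 → $1,871.62; payment $600.46; balance $1,271.16

$1,271.16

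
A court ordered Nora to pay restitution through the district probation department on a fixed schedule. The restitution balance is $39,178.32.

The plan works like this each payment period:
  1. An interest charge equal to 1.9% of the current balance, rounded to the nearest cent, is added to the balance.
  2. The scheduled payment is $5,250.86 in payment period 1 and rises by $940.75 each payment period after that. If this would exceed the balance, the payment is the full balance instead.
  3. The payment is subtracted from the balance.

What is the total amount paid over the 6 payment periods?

$41,964.69

# | Opening | Interest | Payment | End bal
1 | $39,178.32 | $744.39 | $5,250.86 | $34,671.85
2 | $34,671.85 | $658.77 | $6,191.61 | $29,139.01
3 | $29,139.01 | $553.64 | $7,132.36 | $22,560.29
4 | $22,560.29 | $428.65 | $8,073.11 | $14,915.83
5 | $14,915.83 | $283.40 | $9,013.86 | $6,185.37
6 | $6,185.37 | $117.52 | $6,302.89 | $0.00
Total paid: $41,964.69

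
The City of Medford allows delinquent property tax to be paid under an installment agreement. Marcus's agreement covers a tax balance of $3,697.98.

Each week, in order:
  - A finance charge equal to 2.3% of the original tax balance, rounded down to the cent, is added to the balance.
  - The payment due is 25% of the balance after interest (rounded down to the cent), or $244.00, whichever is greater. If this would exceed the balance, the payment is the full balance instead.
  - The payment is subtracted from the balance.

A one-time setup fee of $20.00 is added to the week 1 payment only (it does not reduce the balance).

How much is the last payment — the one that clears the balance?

$158.21

Week 1: opening $3,697.98; interest $85.05 → $3,783.03; payment $945.75 (+ $20.00 fee); balance $2,837.28
Week 2: opening $2,837.28; interest $85.05 → $2,922.33; payment $730.58; balance $2,191.75
Week 3: opening $2,191.75; interest $85.05 → $2,276.80; payment $569.20; balance $1,707.60
Week 4: opening $1,707.60; interest $85.05 → $1,792.65; payment $448.16; balance $1,344.49
Week 5: opening $1,344.49; interest $85.05 → $1,429.54; payment $357.38; balance $1,072.16
Week 6: opening $1,072.16; interest $85.05 → $1,157.21; payment $289.30; balance $867.91
Week 7: opening $867.91; interest $85.05 → $952.96; payment $244.00; balance $708.96
Week 8: opening $708.96; interest $85.05 → $794.01; payment $244.00; balance $550.01
Week 9: opening $550.01; interest $85.05 → $635.06; payment $244.00; balance $391.06
Week 10: opening $391.06; interest $85.05 → $476.11; payment $244.00; balance $232.11
Week 11: opening $232.11; interest $85.05 → $317.16; payment $244.00; balance $73.16
Week 12: opening $73.16; interest $85.05 → $158.21; payment $158.21; balance $0.00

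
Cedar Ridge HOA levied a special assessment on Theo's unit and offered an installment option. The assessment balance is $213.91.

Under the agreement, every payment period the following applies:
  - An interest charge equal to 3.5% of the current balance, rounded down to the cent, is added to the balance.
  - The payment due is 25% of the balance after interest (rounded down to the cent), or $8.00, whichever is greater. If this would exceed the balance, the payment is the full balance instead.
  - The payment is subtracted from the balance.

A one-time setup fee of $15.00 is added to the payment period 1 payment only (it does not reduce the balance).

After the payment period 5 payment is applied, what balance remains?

$60.29

Payment period 1: opening $213.91; interest $7.48 → $221.39; payment $55.34 (+ $15.00 fee); balance $166.05
Payment period 2: opening $166.05; interest $5.81 → $171.86; payment $42.96; balance $128.90
Payment period 3: opening $128.90; interest $4.51 → $133.41; payment $33.35; balance $100.06
Payment period 4: opening $100.06; interest $3.50 → $103.56; payment $25.89; balance $77.67
Payment period 5: opening $77.67; interest $2.71 → $80.38; payment $20.09; balance $60.29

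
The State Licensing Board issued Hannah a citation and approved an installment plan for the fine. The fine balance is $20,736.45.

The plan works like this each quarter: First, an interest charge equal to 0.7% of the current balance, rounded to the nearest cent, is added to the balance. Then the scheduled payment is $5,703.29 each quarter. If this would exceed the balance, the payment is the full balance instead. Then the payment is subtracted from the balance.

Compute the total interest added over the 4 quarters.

# | Opening | Interest | Payment | End bal
1 | $20,736.45 | $145.16 | $5,703.29 | $15,178.32
2 | $15,178.32 | $106.25 | $5,703.29 | $9,581.28
3 | $9,581.28 | $67.07 | $5,703.29 | $3,945.06
4 | $3,945.06 | $27.62 | $3,972.68 | $0.00
Total interest: $145.16 + $106.25 + $67.07 + $27.62 = $346.10

$346.10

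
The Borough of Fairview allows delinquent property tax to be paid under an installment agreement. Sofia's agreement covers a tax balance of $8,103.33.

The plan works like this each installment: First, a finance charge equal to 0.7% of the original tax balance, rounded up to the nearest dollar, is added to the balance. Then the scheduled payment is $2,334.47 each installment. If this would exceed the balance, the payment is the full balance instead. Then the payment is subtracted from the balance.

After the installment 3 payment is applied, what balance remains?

Installment 1: opening $8,103.33; interest $57.00 → $8,160.33; payment $2,334.47; balance $5,825.86
Installment 2: opening $5,825.86; interest $57.00 → $5,882.86; payment $2,334.47; balance $3,548.39
Installment 3: opening $3,548.39; interest $57.00 → $3,605.39; payment $2,334.47; balance $1,270.92

$1,270.92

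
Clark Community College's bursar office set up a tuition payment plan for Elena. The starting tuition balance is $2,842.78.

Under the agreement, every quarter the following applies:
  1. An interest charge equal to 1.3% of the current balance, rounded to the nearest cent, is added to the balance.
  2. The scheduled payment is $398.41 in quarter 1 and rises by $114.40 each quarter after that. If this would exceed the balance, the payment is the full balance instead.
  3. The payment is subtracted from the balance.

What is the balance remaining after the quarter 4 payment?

# | Opening | Interest | Payment | End bal
1 | $2,842.78 | $36.96 | $398.41 | $2,481.33
2 | $2,481.33 | $32.26 | $512.81 | $2,000.78
3 | $2,000.78 | $26.01 | $627.21 | $1,399.58
4 | $1,399.58 | $18.19 | $741.61 | $676.16

$676.16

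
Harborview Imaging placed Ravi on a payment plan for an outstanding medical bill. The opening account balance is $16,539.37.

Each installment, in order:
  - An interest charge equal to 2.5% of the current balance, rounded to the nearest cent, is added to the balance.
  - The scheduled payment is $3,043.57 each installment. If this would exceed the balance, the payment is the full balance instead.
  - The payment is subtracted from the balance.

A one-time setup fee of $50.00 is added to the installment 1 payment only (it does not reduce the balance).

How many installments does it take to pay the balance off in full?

6

Installment 1: opening $16,539.37; interest $413.48 → $16,952.85; payment $3,043.57 (+ $50.00 fee); balance $13,909.28
Installment 2: opening $13,909.28; interest $347.73 → $14,257.01; payment $3,043.57; balance $11,213.44
Installment 3: opening $11,213.44; interest $280.34 → $11,493.78; payment $3,043.57; balance $8,450.21
Installment 4: opening $8,450.21; interest $211.26 → $8,661.47; payment $3,043.57; balance $5,617.90
Installment 5: opening $5,617.90; interest $140.45 → $5,758.35; payment $3,043.57; balance $2,714.78
Installment 6: opening $2,714.78; interest $67.87 → $2,782.65; payment $2,782.65; balance $0.00
Balance reaches $0.00 in installment 6.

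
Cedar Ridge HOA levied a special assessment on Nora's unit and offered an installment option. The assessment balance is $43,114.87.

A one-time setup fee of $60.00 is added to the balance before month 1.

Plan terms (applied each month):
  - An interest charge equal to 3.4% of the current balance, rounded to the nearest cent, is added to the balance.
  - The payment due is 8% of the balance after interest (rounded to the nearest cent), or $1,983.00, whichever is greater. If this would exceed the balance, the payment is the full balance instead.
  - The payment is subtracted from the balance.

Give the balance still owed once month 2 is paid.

$39,070.39

# | Opening | Interest | Payment | End bal
1 | $43,174.87 | $1,467.95 | $3,571.43 | $41,071.39
2 | $41,071.39 | $1,396.43 | $3,397.43 | $39,070.39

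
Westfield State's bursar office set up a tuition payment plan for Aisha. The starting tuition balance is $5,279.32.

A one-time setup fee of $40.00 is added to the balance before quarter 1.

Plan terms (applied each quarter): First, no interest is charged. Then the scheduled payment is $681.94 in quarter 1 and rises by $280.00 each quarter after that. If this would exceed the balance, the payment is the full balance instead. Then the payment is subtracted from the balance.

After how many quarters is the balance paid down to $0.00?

Quarter 1: $5,319.32 − $681.94 → $4,637.38
Quarter 2: $4,637.38 − $961.94 → $3,675.44
Quarter 3: $3,675.44 − $1,241.94 → $2,433.50
Quarter 4: $2,433.50 − $1,521.94 → $911.56
Quarter 5: $911.56 − $911.56 → $0.00
Balance reaches $0.00 in quarter 5.

5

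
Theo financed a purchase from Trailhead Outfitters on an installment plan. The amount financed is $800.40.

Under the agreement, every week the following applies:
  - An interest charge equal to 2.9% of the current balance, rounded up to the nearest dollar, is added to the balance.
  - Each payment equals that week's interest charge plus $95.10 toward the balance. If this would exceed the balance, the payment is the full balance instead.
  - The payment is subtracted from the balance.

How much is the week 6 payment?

# | Opening | Interest | Payment | End bal
1 | $800.40 | $24.00 | $119.10 | $705.30
2 | $705.30 | $21.00 | $116.10 | $610.20
3 | $610.20 | $18.00 | $113.10 | $515.10
4 | $515.10 | $15.00 | $110.10 | $420.00
5 | $420.00 | $13.00 | $108.10 | $324.90
6 | $324.90 | $10.00 | $105.10 | $229.80

$105.10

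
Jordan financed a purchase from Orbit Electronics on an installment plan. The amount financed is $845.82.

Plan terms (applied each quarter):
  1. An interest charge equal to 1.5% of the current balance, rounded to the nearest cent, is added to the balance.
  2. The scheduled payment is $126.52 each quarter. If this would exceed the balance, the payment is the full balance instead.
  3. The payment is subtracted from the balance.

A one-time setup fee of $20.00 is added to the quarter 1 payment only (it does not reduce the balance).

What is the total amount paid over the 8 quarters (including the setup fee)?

$918.05

Quarter 1: $845.82 +$12.69 interest = $858.51; pay $126.52 (+ $20.00 fee) → $731.99
Quarter 2: $731.99 +$10.98 interest = $742.97; pay $126.52 → $616.45
Quarter 3: $616.45 +$9.25 interest = $625.70; pay $126.52 → $499.18
Quarter 4: $499.18 +$7.49 interest = $506.67; pay $126.52 → $380.15
Quarter 5: $380.15 +$5.70 interest = $385.85; pay $126.52 → $259.33
Quarter 6: $259.33 +$3.89 interest = $263.22; pay $126.52 → $136.70
Quarter 7: $136.70 +$2.05 interest = $138.75; pay $126.52 → $12.23
Quarter 8: $12.23 +$0.18 interest = $12.41; pay $12.41 → $0.00
Total paid: $918.05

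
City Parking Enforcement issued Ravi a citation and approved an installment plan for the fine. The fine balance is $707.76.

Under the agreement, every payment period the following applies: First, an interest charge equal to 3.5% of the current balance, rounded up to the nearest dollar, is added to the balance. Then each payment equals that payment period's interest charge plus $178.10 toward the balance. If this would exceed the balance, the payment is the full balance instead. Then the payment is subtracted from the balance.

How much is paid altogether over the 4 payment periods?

Payment period 1: opening $707.76; interest $25.00 → $732.76; payment $203.10; balance $529.66
Payment period 2: opening $529.66; interest $19.00 → $548.66; payment $197.10; balance $351.56
Payment period 3: opening $351.56; interest $13.00 → $364.56; payment $191.10; balance $173.46
Payment period 4: opening $173.46; interest $7.00 → $180.46; payment $180.46; balance $0.00
Total paid: $771.76

$771.76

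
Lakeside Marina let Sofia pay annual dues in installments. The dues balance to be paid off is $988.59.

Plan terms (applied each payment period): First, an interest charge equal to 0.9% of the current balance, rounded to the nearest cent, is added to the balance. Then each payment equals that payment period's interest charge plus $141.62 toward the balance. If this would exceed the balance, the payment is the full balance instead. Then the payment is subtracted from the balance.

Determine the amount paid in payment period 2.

$149.24

Payment period 1: opening $988.59; interest $8.90 → $997.49; payment $150.52; balance $846.97
Payment period 2: opening $846.97; interest $7.62 → $854.59; payment $149.24; balance $705.35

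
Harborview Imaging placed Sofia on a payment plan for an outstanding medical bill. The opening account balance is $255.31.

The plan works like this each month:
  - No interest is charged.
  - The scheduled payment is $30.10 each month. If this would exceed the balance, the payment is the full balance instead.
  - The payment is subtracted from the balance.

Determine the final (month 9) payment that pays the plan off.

$14.51

Month 1: $255.31 − $30.10 → $225.21
Month 2: $225.21 − $30.10 → $195.11
Month 3: $195.11 − $30.10 → $165.01
Month 4: $165.01 − $30.10 → $134.91
Month 5: $134.91 − $30.10 → $104.81
Month 6: $104.81 − $30.10 → $74.71
Month 7: $74.71 − $30.10 → $44.61
Month 8: $44.61 − $30.10 → $14.51
Month 9: $14.51 − $14.51 → $0.00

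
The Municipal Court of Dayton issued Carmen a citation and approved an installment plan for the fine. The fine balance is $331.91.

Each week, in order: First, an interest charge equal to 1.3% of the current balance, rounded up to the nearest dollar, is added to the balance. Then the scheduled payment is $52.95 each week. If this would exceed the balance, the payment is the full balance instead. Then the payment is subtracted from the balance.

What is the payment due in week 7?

$35.21

Week 1: opening $331.91; interest $5.00 → $336.91; payment $52.95; balance $283.96
Week 2: opening $283.96; interest $4.00 → $287.96; payment $52.95; balance $235.01
Week 3: opening $235.01; interest $4.00 → $239.01; payment $52.95; balance $186.06
Week 4: opening $186.06; interest $3.00 → $189.06; payment $52.95; balance $136.11
Week 5: opening $136.11; interest $2.00 → $138.11; payment $52.95; balance $85.16
Week 6: opening $85.16; interest $2.00 → $87.16; payment $52.95; balance $34.21
Week 7: opening $34.21; interest $1.00 → $35.21; payment $35.21; balance $0.00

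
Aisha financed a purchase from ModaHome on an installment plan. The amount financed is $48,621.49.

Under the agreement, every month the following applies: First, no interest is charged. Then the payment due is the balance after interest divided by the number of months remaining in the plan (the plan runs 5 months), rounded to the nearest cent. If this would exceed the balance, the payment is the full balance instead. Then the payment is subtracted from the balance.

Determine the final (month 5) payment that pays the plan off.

$9,724.29

Month 1: opening $48,621.49; payment $9,724.30; balance $38,897.19
Month 2: opening $38,897.19; payment $9,724.30; balance $29,172.89
Month 3: opening $29,172.89; payment $9,724.30; balance $19,448.59
Month 4: opening $19,448.59; payment $9,724.30; balance $9,724.29
Month 5: opening $9,724.29; payment $9,724.29; balance $0.00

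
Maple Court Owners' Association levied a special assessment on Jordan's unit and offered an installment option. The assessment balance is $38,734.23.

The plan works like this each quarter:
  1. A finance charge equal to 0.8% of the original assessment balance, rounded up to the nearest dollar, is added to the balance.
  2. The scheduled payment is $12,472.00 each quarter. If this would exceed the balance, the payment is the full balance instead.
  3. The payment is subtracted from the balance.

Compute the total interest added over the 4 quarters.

Quarter 1: $38,734.23 +$310.00 interest = $39,044.23; pay $12,472.00 → $26,572.23
Quarter 2: $26,572.23 +$310.00 interest = $26,882.23; pay $12,472.00 → $14,410.23
Quarter 3: $14,410.23 +$310.00 interest = $14,720.23; pay $12,472.00 → $2,248.23
Quarter 4: $2,248.23 +$310.00 interest = $2,558.23; pay $2,558.23 → $0.00
Total interest: $310.00 + $310.00 + $310.00 + $310.00 = $1,240.00

$1,240.00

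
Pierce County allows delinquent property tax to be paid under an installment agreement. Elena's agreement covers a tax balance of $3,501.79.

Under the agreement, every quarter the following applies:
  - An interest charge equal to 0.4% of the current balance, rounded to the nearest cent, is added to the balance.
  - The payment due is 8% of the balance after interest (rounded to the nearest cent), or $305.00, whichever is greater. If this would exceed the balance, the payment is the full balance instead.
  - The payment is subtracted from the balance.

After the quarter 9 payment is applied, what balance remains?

# | Opening | Interest | Payment | End bal
1 | $3,501.79 | $14.01 | $305.00 | $3,210.80
2 | $3,210.80 | $12.84 | $305.00 | $2,918.64
3 | $2,918.64 | $11.67 | $305.00 | $2,625.31
4 | $2,625.31 | $10.50 | $305.00 | $2,330.81
5 | $2,330.81 | $9.32 | $305.00 | $2,035.13
6 | $2,035.13 | $8.14 | $305.00 | $1,738.27
7 | $1,738.27 | $6.95 | $305.00 | $1,440.22
8 | $1,440.22 | $5.76 | $305.00 | $1,140.98
9 | $1,140.98 | $4.56 | $305.00 | $840.54

$840.54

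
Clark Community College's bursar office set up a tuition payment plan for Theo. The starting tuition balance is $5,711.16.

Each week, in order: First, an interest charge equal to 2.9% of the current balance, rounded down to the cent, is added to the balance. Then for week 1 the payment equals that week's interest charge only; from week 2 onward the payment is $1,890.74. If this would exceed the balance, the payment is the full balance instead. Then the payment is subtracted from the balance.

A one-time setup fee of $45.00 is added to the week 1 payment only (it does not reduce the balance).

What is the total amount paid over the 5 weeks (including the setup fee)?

$6,278.24

# | Opening | Interest | Payment | Fee | End bal
1 | $5,711.16 | $165.62 | $165.62 | $45.00 | $5,711.16
2 | $5,711.16 | $165.62 | $1,890.74 | — | $3,986.04
3 | $3,986.04 | $115.59 | $1,890.74 | — | $2,210.89
4 | $2,210.89 | $64.11 | $1,890.74 | — | $384.26
5 | $384.26 | $11.14 | $395.40 | — | $0.00
Total paid: $6,278.24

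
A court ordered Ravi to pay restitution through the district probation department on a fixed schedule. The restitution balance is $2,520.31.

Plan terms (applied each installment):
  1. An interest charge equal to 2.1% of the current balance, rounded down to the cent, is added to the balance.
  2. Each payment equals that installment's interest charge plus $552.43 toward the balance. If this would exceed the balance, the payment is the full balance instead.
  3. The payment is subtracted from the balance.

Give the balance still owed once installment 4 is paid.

$310.59

Installment 1: $2,520.31 +$52.92 interest = $2,573.23; pay $605.35 → $1,967.88
Installment 2: $1,967.88 +$41.32 interest = $2,009.20; pay $593.75 → $1,415.45
Installment 3: $1,415.45 +$29.72 interest = $1,445.17; pay $582.15 → $863.02
Installment 4: $863.02 +$18.12 interest = $881.14; pay $570.55 → $310.59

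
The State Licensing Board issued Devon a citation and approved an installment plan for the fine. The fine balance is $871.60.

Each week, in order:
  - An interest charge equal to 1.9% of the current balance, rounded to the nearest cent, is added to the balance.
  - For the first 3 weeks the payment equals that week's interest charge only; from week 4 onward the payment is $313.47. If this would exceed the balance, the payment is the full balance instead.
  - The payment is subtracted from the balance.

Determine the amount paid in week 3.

Week 1: opening $871.60; interest $16.56 → $888.16; payment $16.56; balance $871.60
Week 2: opening $871.60; interest $16.56 → $888.16; payment $16.56; balance $871.60
Week 3: opening $871.60; interest $16.56 → $888.16; payment $16.56; balance $871.60

$16.56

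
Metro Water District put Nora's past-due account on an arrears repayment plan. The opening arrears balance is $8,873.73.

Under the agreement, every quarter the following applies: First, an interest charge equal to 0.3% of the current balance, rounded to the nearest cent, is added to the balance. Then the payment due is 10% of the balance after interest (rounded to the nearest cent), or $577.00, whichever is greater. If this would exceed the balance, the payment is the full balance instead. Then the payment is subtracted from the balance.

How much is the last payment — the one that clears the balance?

$209.14

Quarter 1: $8,873.73 +$26.62 interest = $8,900.35; pay $890.04 → $8,010.31
Quarter 2: $8,010.31 +$24.03 interest = $8,034.34; pay $803.43 → $7,230.91
Quarter 3: $7,230.91 +$21.69 interest = $7,252.60; pay $725.26 → $6,527.34
Quarter 4: $6,527.34 +$19.58 interest = $6,546.92; pay $654.69 → $5,892.23
Quarter 5: $5,892.23 +$17.68 interest = $5,909.91; pay $590.99 → $5,318.92
Quarter 6: $5,318.92 +$15.96 interest = $5,334.88; pay $577.00 → $4,757.88
Quarter 7: $4,757.88 +$14.27 interest = $4,772.15; pay $577.00 → $4,195.15
Quarter 8: $4,195.15 +$12.59 interest = $4,207.74; pay $577.00 → $3,630.74
Quarter 9: $3,630.74 +$10.89 interest = $3,641.63; pay $577.00 → $3,064.63
Quarter 10: $3,064.63 +$9.19 interest = $3,073.82; pay $577.00 → $2,496.82
Quarter 11: $2,496.82 +$7.49 interest = $2,504.31; pay $577.00 → $1,927.31
Quarter 12: $1,927.31 +$5.78 interest = $1,933.09; pay $577.00 → $1,356.09
Quarter 13: $1,356.09 +$4.07 interest = $1,360.16; pay $577.00 → $783.16
Quarter 14: $783.16 +$2.35 interest = $785.51; pay $577.00 → $208.51
Quarter 15: $208.51 +$0.63 interest = $209.14; pay $209.14 → $0.00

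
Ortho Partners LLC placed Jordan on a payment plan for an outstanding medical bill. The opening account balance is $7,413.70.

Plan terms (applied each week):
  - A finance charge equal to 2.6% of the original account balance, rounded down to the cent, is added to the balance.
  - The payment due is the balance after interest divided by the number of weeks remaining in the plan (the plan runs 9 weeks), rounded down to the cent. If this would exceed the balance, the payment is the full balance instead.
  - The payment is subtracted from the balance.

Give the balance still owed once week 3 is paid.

Week 1: $7,413.70 +$192.75 interest = $7,606.45; pay $845.16 → $6,761.29
Week 2: $6,761.29 +$192.75 interest = $6,954.04; pay $869.25 → $6,084.79
Week 3: $6,084.79 +$192.75 interest = $6,277.54; pay $896.79 → $5,380.75

$5,380.75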